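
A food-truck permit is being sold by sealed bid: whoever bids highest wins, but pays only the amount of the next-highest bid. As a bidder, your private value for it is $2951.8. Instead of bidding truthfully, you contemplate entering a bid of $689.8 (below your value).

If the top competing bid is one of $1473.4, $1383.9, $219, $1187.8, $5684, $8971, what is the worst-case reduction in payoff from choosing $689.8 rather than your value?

$1764

$1473.4: truthful gives $1478.4, deviation gives $0 → loss $1478.4.
$1383.9: truthful gives $1567.9, deviation gives $0 → loss $1567.9.
$219: same outcome either way → loss $0.
$1187.8: truthful gives $1764, deviation gives $0 → loss $1764.
$5684: same outcome either way → loss $0.
$8971: same outcome either way → loss $0.
Maximum loss: $1764.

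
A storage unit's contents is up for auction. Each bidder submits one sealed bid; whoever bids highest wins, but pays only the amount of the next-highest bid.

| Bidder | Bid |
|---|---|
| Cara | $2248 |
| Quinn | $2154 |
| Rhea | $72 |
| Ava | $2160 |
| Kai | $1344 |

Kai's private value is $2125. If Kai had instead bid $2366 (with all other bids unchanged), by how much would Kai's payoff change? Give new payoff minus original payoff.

The highest bid among the other bidders is $2248; Kai's bid doesn't change that.
Original bid $1344: Kai is not highest (top rival bid is $2248); payoff $0.
Alternative bid $2366: Kai is highest, pays the top rival bid $2248; payoff $2125 − $2248 = −$123.
Change in payoff = −$123 − ($0) = −$123.

−$123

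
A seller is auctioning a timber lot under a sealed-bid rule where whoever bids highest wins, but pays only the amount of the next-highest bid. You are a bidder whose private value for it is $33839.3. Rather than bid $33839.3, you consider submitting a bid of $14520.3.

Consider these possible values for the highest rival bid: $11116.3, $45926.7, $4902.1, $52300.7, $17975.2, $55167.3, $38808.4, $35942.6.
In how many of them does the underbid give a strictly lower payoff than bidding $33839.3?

The deviation hurts exactly when the highest competing bid lies strictly between $14520.3 and $33839.3 — underbidding then forfeits a profitable win.
$11116.3: below both → same outcome either way.
$45926.7: above both → same outcome either way.
$4902.1: below both → same outcome either way.
$52300.7: above both → same outcome either way.
$17975.2: inside the interval → strictly worse (loss $15864.1).
$55167.3: above both → same outcome either way.
$38808.4: above both → same outcome either way.
$35942.6: above both → same outcome either way.
Count: 1.

1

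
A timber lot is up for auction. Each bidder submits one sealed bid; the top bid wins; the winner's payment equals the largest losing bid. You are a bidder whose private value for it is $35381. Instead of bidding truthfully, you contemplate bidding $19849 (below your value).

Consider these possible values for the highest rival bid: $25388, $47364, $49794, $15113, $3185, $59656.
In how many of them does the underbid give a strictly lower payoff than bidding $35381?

The deviation hurts exactly when the highest competing bid lies strictly between $19849 and $35381 — underbidding then forfeits a profitable win.
$25388: inside the interval → strictly worse (loss $9993).
$47364: above both → same outcome either way.
$49794: above both → same outcome either way.
$15113: below both → same outcome either way.
$3185: below both → same outcome either way.
$59656: above both → same outcome either way.
Count: 1.

1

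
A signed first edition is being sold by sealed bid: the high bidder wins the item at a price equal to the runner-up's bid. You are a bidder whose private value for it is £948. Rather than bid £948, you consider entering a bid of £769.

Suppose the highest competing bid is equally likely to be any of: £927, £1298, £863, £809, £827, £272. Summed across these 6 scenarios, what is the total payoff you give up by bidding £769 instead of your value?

The deviation costs you only when the competing bid falls strictly between £769 and £948; elsewhere both bids give the same outcome.
£927: truthful payoff £21, deviation payoff £0 → loss £21.
£1298: outcomes coincide → loss £0.
£863: truthful payoff £85, deviation payoff £0 → loss £85.
£809: truthful payoff £139, deviation payoff £0 → loss £139.
£827: truthful payoff £121, deviation payoff £0 → loss £121.
£272: outcomes coincide → loss £0.
Total loss = £21 + £85 + £139 + £121 = £366.

£366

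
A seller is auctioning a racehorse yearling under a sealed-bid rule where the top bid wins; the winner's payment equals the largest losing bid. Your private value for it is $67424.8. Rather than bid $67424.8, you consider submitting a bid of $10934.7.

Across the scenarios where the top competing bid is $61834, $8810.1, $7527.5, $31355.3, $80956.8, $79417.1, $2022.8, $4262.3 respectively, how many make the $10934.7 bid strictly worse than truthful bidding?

The deviation hurts exactly when the highest competing bid lies strictly between $10934.7 and $67424.8 — underbidding then forfeits a profitable win.
$61834: inside the interval → strictly worse (loss $5590.8).
$8810.1: below both → same outcome either way.
$7527.5: below both → same outcome either way.
$31355.3: inside the interval → strictly worse (loss $36069.5).
$80956.8: above both → same outcome either way.
$79417.1: above both → same outcome either way.
$2022.8: below both → same outcome either way.
$4262.3: below both → same outcome either way.
Count: 2.

2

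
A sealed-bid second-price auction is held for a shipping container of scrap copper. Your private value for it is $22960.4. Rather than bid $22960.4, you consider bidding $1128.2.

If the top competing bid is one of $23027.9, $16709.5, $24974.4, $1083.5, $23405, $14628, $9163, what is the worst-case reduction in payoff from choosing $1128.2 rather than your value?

$13797.4

$23027.9: same outcome either way → loss $0.
$16709.5: truthful gives $6250.9, deviation gives $0 → loss $6250.9.
$24974.4: same outcome either way → loss $0.
$1083.5: same outcome either way → loss $0.
$23405: same outcome either way → loss $0.
$14628: truthful gives $8332.4, deviation gives $0 → loss $8332.4.
$9163: truthful gives $13797.4, deviation gives $0 → loss $13797.4.
Maximum loss: $13797.4.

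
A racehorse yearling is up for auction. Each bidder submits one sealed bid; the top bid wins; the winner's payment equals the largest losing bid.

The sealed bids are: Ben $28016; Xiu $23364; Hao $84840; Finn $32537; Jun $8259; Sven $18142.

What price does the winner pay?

$32537

Highest bid: Hao at $84840, so Hao wins.
Second-highest bid: Finn at $32537 — that is the price the winner pays.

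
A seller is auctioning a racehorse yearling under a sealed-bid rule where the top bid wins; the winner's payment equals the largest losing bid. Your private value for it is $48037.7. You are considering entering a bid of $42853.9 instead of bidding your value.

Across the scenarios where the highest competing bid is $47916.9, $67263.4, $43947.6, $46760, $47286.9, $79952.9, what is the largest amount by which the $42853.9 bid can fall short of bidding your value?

$4090.1

$47916.9: truthful gives $120.8, deviation gives $0 → loss $120.8.
$67263.4: same outcome either way → loss $0.
$43947.6: truthful gives $4090.1, deviation gives $0 → loss $4090.1.
$46760: truthful gives $1277.7, deviation gives $0 → loss $1277.7.
$47286.9: truthful gives $750.8, deviation gives $0 → loss $750.8.
$79952.9: same outcome either way → loss $0.
Maximum loss: $4090.1.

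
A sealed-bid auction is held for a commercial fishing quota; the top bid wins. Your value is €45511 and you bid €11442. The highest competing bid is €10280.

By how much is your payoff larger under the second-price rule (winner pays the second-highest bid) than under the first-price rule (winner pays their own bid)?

You have the highest bid, so you win under either rule.
Second-price: pay €10280 → payoff €35231.
First-price: pay your own bid €11442 → payoff €34069.
Difference = €35231 − (€34069) = €1162.

€1162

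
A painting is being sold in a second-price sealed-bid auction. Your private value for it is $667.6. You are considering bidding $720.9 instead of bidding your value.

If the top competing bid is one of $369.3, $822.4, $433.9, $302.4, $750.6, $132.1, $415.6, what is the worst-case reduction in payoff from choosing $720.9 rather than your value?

$0

$369.3: same outcome either way → loss $0.
$822.4: same outcome either way → loss $0.
$433.9: same outcome either way → loss $0.
$302.4: same outcome either way → loss $0.
$750.6: same outcome either way → loss $0.
$132.1: same outcome either way → loss $0.
$415.6: same outcome either way → loss $0.
Maximum loss: $0.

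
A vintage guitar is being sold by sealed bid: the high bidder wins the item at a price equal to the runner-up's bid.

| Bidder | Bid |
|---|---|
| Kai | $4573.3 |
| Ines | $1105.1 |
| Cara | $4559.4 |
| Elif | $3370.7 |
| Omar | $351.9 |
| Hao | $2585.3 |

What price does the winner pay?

$4559.4

Highest bid: Kai at $4573.3, so Kai wins.
Second-highest bid: Cara at $4559.4 — that is the price the winner pays.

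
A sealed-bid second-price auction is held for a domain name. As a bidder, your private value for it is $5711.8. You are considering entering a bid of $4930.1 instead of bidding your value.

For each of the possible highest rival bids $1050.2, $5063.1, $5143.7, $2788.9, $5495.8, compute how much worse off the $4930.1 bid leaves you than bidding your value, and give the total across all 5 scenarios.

$1432.8

The deviation costs you only when the competing bid falls strictly between $4930.1 and $5711.8; elsewhere both bids give the same outcome.
$1050.2: outcomes coincide → loss $0.
$5063.1: truthful payoff $648.7, deviation payoff $0 → loss $648.7.
$5143.7: truthful payoff $568.1, deviation payoff $0 → loss $568.1.
$2788.9: outcomes coincide → loss $0.
$5495.8: truthful payoff $216, deviation payoff $0 → loss $216.
Total loss = $648.7 + $568.1 + $216 = $1432.8.
Truthful bidding weakly dominates here: raising your bid can only win items priced above your value, and lowering it can only forfeit items priced below.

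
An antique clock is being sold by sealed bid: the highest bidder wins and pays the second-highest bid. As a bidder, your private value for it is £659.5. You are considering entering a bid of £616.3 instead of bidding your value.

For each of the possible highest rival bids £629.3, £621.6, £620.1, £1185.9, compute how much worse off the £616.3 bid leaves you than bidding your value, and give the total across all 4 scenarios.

£107.5

The deviation costs you only when the competing bid falls strictly between £616.3 and £659.5; elsewhere both bids give the same outcome.
£629.3: truthful payoff £30.2, deviation payoff £0 → loss £30.2.
£621.6: truthful payoff £37.9, deviation payoff £0 → loss £37.9.
£620.1: truthful payoff £39.4, deviation payoff £0 → loss £39.4.
£1185.9: outcomes coincide → loss £0.
Total loss = £30.2 + £37.9 + £39.4 = £107.5.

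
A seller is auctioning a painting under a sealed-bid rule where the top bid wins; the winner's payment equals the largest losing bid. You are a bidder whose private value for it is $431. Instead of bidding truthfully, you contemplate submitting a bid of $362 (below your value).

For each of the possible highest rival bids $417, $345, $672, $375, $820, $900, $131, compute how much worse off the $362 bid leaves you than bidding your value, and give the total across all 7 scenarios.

$70

The deviation costs you only when the competing bid falls strictly between $362 and $431; elsewhere both bids give the same outcome.
$417: truthful payoff $14, deviation payoff $0 → loss $14.
$345: outcomes coincide → loss $0.
$672: outcomes coincide → loss $0.
$375: truthful payoff $56, deviation payoff $0 → loss $56.
$820: outcomes coincide → loss $0.
$900: outcomes coincide → loss $0.
$131: outcomes coincide → loss $0.
Total loss = $14 + $56 = $70.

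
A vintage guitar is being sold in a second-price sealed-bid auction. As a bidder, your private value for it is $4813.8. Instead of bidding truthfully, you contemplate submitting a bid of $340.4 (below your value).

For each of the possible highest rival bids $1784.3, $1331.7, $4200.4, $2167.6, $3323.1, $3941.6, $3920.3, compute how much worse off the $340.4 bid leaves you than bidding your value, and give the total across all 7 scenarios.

$13027.6

The deviation costs you only when the competing bid falls strictly between $340.4 and $4813.8; elsewhere both bids give the same outcome.
$1784.3: truthful payoff $3029.5, deviation payoff $0 → loss $3029.5.
$1331.7: truthful payoff $3482.1, deviation payoff $0 → loss $3482.1.
$4200.4: truthful payoff $613.4, deviation payoff $0 → loss $613.4.
$2167.6: truthful payoff $2646.2, deviation payoff $0 → loss $2646.2.
$3323.1: truthful payoff $1490.7, deviation payoff $0 → loss $1490.7.
$3941.6: truthful payoff $872.2, deviation payoff $0 → loss $872.2.
$3920.3: truthful payoff $893.5, deviation payoff $0 → loss $893.5.
Total loss = $3029.5 + $3482.1 + $613.4 + $2646.2 + $1490.7 + $872.2 + $893.5 = $13027.6.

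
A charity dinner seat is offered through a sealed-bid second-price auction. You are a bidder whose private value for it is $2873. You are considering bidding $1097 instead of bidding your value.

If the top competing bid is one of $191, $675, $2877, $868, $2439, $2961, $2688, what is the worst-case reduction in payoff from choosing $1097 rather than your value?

$434

$191: same outcome either way → loss $0.
$675: same outcome either way → loss $0.
$2877: same outcome either way → loss $0.
$868: same outcome either way → loss $0.
$2439: truthful gives $434, deviation gives $0 → loss $434.
$2961: same outcome either way → loss $0.
$2688: truthful gives $185, deviation gives $0 → loss $185.
Maximum loss: $434.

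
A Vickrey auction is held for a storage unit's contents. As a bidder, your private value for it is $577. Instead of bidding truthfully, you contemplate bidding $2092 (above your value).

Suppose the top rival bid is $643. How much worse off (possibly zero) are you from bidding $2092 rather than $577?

Bidding your value $577: you lose (since $577 < $643). Payoff $0.
Bidding $2092: you win and pay $643. Payoff $577 − $643 = −$66.
The competing bid $643 lies between your value and your inflated bid, so overbidding wins an item priced above your value.
Loss from deviating = $0 − (−$66) = $66.
In a second-price auction your bid sets only whether you win, not what you pay, so bidding your true value is weakly dominant.

$66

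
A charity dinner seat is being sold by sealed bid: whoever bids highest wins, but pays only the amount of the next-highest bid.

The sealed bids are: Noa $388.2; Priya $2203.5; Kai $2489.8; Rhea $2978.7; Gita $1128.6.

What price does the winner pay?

Highest bid: Rhea at $2978.7, so Rhea wins.
Second-highest bid: Kai at $2489.8 — that is the price the winner pays.

$2489.8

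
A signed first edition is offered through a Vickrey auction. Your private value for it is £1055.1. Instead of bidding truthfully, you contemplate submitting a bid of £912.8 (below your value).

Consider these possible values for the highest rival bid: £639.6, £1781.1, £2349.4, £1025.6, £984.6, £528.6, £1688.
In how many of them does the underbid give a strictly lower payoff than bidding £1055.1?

The deviation hurts exactly when the highest competing bid lies strictly between £912.8 and £1055.1 — underbidding then forfeits a profitable win.
£639.6: below both → same outcome either way.
£1781.1: above both → same outcome either way.
£2349.4: above both → same outcome either way.
£1025.6: inside the interval → strictly worse (loss £29.5).
£984.6: inside the interval → strictly worse (loss £70.5).
£528.6: below both → same outcome either way.
£1688: above both → same outcome either way.
Count: 2.

2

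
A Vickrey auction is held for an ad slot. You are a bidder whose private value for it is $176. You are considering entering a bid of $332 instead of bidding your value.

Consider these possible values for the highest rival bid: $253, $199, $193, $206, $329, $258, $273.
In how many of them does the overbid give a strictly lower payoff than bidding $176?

7

The deviation hurts exactly when the highest competing bid lies strictly between $176 and $332 — overbidding then wins at a price above your value.
$253: inside the interval → strictly worse (loss $77).
$199: inside the interval → strictly worse (loss $23).
$193: inside the interval → strictly worse (loss $17).
$206: inside the interval → strictly worse (loss $30).
$329: inside the interval → strictly worse (loss $153).
$258: inside the interval → strictly worse (loss $82).
$273: inside the interval → strictly worse (loss $97).
Count: 7.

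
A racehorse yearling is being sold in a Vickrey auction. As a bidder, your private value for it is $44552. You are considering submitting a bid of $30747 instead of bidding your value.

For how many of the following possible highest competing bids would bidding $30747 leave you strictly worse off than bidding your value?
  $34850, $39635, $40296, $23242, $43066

The deviation hurts exactly when the highest competing bid lies strictly between $30747 and $44552 — underbidding then forfeits a profitable win.
$34850: inside the interval → strictly worse (loss $9702).
$39635: inside the interval → strictly worse (loss $4917).
$40296: inside the interval → strictly worse (loss $4256).
$23242: below both → same outcome either way.
$43066: inside the interval → strictly worse (loss $1486).
Count: 4.

4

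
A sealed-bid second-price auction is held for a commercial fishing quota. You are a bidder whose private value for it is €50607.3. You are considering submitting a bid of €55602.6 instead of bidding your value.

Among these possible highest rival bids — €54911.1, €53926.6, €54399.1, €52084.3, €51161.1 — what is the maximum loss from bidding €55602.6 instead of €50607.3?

€54911.1: truthful gives €0, deviation gives −€4303.8 → loss €4303.8.
€53926.6: truthful gives €0, deviation gives −€3319.3 → loss €3319.3.
€54399.1: truthful gives €0, deviation gives −€3791.8 → loss €3791.8.
€52084.3: truthful gives €0, deviation gives −€1477 → loss €1477.
€51161.1: truthful gives €0, deviation gives −€553.8 → loss €553.8.
Maximum loss: €4303.8.

€4303.8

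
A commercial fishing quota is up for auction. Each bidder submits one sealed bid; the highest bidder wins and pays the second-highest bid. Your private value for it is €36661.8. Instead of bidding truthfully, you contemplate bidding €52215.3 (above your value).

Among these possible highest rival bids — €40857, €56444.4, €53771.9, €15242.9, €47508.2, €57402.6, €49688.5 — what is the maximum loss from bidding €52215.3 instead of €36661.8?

€40857: truthful gives €0, deviation gives −€4195.2 → loss €4195.2.
€56444.4: same outcome either way → loss €0.
€53771.9: same outcome either way → loss €0.
€15242.9: same outcome either way → loss €0.
€47508.2: truthful gives €0, deviation gives −€10846.4 → loss €10846.4.
€57402.6: same outcome either way → loss €0.
€49688.5: truthful gives €0, deviation gives −€13026.7 → loss €13026.7.
Maximum loss: €13026.7.

€13026.7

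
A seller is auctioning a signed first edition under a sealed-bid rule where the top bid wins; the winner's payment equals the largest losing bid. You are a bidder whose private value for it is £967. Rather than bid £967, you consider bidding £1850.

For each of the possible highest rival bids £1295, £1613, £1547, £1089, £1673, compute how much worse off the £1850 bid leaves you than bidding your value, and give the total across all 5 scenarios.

£2382

The deviation costs you only when the competing bid falls strictly between £967 and £1850; elsewhere both bids give the same outcome.
£1295: truthful payoff £0, deviation payoff −£328 → loss £328.
£1613: truthful payoff £0, deviation payoff −£646 → loss £646.
£1547: truthful payoff £0, deviation payoff −£580 → loss £580.
£1089: truthful payoff £0, deviation payoff −£122 → loss £122.
£1673: truthful payoff £0, deviation payoff −£706 → loss £706.
Total loss = £328 + £646 + £580 + £122 + £706 = £2382.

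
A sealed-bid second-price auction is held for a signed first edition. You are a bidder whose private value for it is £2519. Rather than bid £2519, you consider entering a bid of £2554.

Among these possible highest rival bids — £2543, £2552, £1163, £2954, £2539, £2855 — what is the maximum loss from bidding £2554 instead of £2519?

£2543: truthful gives £0, deviation gives −£24 → loss £24.
£2552: truthful gives £0, deviation gives −£33 → loss £33.
£1163: same outcome either way → loss £0.
£2954: same outcome either way → loss £0.
£2539: truthful gives £0, deviation gives −£20 → loss £20.
£2855: same outcome either way → loss £0.
Maximum loss: £33.

£33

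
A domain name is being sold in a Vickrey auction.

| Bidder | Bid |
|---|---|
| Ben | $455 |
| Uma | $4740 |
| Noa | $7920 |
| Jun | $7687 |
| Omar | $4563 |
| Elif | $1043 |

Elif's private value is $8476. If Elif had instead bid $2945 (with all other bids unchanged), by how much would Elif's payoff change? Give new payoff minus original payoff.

The highest bid among the other bidders is $7920; Elif's bid doesn't change that.
Original bid $1043: Elif is not highest (top rival bid is $7920); payoff $0.
Alternative bid $2945: Elif is not highest (top rival bid is $7920); payoff $0.
Change in payoff = $0 − ($0) = $0.

$0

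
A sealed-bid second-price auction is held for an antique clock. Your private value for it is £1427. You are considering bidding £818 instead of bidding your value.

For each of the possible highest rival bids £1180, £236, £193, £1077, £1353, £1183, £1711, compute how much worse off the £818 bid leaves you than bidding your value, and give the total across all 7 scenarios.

£915

The deviation costs you only when the competing bid falls strictly between £818 and £1427; elsewhere both bids give the same outcome.
£1180: truthful payoff £247, deviation payoff £0 → loss £247.
£236: outcomes coincide → loss £0.
£193: outcomes coincide → loss £0.
£1077: truthful payoff £350, deviation payoff £0 → loss £350.
£1353: truthful payoff £74, deviation payoff £0 → loss £74.
£1183: truthful payoff £244, deviation payoff £0 → loss £244.
£1711: outcomes coincide → loss £0.
Total loss = £247 + £350 + £74 + £244 = £915.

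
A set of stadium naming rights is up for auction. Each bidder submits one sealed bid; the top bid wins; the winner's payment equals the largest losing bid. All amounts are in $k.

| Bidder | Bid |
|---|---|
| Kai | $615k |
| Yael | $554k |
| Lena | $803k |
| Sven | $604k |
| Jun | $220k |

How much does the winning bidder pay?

Highest bid: Lena at $803k, so Lena wins.
Second-highest bid: Kai at $615k — that is the price the winner pays.

$615k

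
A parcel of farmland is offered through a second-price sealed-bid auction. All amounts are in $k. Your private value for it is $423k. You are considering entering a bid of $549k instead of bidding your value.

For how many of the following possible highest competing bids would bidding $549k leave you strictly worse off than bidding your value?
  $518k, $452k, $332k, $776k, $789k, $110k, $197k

2

The deviation hurts exactly when the highest competing bid lies strictly between $423k and $549k — overbidding then wins at a price above your value.
$518k: inside the interval → strictly worse (loss $95k).
$452k: inside the interval → strictly worse (loss $29k).
$332k: below both → same outcome either way.
$776k: above both → same outcome either way.
$789k: above both → same outcome either way.
$110k: below both → same outcome either way.
$197k: below both → same outcome either way.
Count: 2.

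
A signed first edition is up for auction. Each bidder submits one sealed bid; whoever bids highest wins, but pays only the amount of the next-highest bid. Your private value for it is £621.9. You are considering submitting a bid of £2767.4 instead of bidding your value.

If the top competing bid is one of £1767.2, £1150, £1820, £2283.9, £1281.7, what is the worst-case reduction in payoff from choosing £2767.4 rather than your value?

£1662

£1767.2: truthful gives £0, deviation gives −£1145.3 → loss £1145.3.
£1150: truthful gives £0, deviation gives −£528.1 → loss £528.1.
£1820: truthful gives £0, deviation gives −£1198.1 → loss £1198.1.
£2283.9: truthful gives £0, deviation gives −£1662 → loss £1662.
£1281.7: truthful gives £0, deviation gives −£659.8 → loss £659.8.
Maximum loss: £1662.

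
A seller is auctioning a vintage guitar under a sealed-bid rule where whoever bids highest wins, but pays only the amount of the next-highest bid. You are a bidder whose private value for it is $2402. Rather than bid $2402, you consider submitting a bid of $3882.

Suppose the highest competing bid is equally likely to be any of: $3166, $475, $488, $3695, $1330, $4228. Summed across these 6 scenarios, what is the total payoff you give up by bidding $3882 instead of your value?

$2057

The deviation costs you only when the competing bid falls strictly between $2402 and $3882; elsewhere both bids give the same outcome.
$3166: truthful payoff $0, deviation payoff −$764 → loss $764.
$475: outcomes coincide → loss $0.
$488: outcomes coincide → loss $0.
$3695: truthful payoff $0, deviation payoff −$1293 → loss $1293.
$1330: outcomes coincide → loss $0.
$4228: outcomes coincide → loss $0.
Total loss = $764 + $1293 = $2057.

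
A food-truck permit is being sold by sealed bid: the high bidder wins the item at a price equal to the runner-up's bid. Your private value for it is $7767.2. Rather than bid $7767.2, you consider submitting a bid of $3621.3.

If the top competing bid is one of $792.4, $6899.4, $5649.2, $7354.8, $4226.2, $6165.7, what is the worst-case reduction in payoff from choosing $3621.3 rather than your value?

$792.4: same outcome either way → loss $0.
$6899.4: truthful gives $867.8, deviation gives $0 → loss $867.8.
$5649.2: truthful gives $2118, deviation gives $0 → loss $2118.
$7354.8: truthful gives $412.4, deviation gives $0 → loss $412.4.
$4226.2: truthful gives $3541, deviation gives $0 → loss $3541.
$6165.7: truthful gives $1601.5, deviation gives $0 → loss $1601.5.
Maximum loss: $3541.

$3541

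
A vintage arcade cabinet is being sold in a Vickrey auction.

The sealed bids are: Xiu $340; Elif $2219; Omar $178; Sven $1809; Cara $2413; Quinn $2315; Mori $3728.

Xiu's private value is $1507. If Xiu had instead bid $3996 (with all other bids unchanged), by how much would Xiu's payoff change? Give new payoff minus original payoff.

The highest bid among the other bidders is $3728; Xiu's bid doesn't change that.
Original bid $340: Xiu is not highest (top rival bid is $3728); payoff $0.
Alternative bid $3996: Xiu is highest, pays the top rival bid $3728; payoff $1507 − $3728 = −$2221.
Change in payoff = −$2221 − ($0) = −$2221.

−$2221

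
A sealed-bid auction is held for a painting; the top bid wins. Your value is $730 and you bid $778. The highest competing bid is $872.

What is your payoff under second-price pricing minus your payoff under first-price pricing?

$0

Your bid $778 is below $872, so you lose under either rule.
Payoff is $0 in both cases; difference = $0.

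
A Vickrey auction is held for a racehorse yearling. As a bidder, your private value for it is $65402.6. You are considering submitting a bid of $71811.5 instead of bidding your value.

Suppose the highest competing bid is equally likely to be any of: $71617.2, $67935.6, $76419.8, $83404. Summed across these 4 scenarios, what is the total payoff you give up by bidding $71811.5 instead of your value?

The deviation costs you only when the competing bid falls strictly between $65402.6 and $71811.5; elsewhere both bids give the same outcome.
$71617.2: truthful payoff $0, deviation payoff −$6214.6 → loss $6214.6.
$67935.6: truthful payoff $0, deviation payoff −$2533 → loss $2533.
$76419.8: outcomes coincide → loss $0.
$83404: outcomes coincide → loss $0.
Total loss = $6214.6 + $2533 = $8747.6.

$8747.6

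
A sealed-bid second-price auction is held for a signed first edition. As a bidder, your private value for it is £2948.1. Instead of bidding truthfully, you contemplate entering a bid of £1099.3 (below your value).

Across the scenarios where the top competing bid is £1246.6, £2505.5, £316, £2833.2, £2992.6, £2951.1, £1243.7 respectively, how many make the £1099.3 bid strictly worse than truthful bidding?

The deviation hurts exactly when the highest competing bid lies strictly between £1099.3 and £2948.1 — underbidding then forfeits a profitable win.
£1246.6: inside the interval → strictly worse (loss £1701.5).
£2505.5: inside the interval → strictly worse (loss £442.6).
£316: below both → same outcome either way.
£2833.2: inside the interval → strictly worse (loss £114.9).
£2992.6: above both → same outcome either way.
£2951.1: above both → same outcome either way.
£1243.7: inside the interval → strictly worse (loss £1704.4).
Count: 4.

4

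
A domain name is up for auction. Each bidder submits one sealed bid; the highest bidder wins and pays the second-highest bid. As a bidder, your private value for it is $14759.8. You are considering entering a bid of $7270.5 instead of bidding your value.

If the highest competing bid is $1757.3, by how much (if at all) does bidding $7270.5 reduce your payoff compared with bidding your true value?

$0

Bidding your value $14759.8: you win (since $14759.8 > $1757.3) and pay $1757.3. Payoff $13002.5.
Bidding $7270.5: you win and pay $1757.3. Payoff $14759.8 − $1757.3 = $13002.5.
Difference = $13002.5 − $13002.5 = $0; both bids lead to the same outcome because the competing bid is below both your value and your alternative bid.
Because the price is fixed by the runner-up's bid, deviating from your value can only change a good outcome into a bad one — never the reverse.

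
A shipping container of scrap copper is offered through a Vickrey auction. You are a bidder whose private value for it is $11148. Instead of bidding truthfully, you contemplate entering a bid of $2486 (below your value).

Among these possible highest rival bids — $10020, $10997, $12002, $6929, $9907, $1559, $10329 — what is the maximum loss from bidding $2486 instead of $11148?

$10020: truthful gives $1128, deviation gives $0 → loss $1128.
$10997: truthful gives $151, deviation gives $0 → loss $151.
$12002: same outcome either way → loss $0.
$6929: truthful gives $4219, deviation gives $0 → loss $4219.
$9907: truthful gives $1241, deviation gives $0 → loss $1241.
$1559: same outcome either way → loss $0.
$10329: truthful gives $819, deviation gives $0 → loss $819.
Maximum loss: $4219.

$4219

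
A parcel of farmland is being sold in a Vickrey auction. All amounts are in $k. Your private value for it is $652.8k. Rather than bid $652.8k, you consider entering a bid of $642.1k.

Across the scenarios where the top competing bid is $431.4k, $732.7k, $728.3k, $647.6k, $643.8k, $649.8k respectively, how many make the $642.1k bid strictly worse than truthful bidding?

The deviation hurts exactly when the highest competing bid lies strictly between $642.1k and $652.8k — underbidding then forfeits a profitable win.
$431.4k: below both → same outcome either way.
$732.7k: above both → same outcome either way.
$728.3k: above both → same outcome either way.
$647.6k: inside the interval → strictly worse (loss $5.2k).
$643.8k: inside the interval → strictly worse (loss $9k).
$649.8k: inside the interval → strictly worse (loss $3k).
Count: 3.

3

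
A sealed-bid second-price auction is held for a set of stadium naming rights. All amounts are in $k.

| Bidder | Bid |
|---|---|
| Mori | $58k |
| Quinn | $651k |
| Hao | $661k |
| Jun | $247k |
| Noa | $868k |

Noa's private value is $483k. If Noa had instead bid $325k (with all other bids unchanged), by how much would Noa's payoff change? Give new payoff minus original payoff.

The highest bid among the other bidders is $661k; Noa's bid doesn't change that.
Original bid $868k: Noa is highest, pays the top rival bid $661k; payoff $483k − $661k = −$178k.
Alternative bid $325k: Noa is not highest (top rival bid is $661k); payoff $0k.
Change in payoff = $0k − (−$178k) = $178k.

$178k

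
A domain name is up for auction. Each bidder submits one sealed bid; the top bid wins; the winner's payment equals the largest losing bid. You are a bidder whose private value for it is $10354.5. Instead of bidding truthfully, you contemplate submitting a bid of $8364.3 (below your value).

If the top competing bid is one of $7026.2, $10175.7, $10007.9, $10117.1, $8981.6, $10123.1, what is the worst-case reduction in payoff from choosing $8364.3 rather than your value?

$1372.9

$7026.2: same outcome either way → loss $0.
$10175.7: truthful gives $178.8, deviation gives $0 → loss $178.8.
$10007.9: truthful gives $346.6, deviation gives $0 → loss $346.6.
$10117.1: truthful gives $237.4, deviation gives $0 → loss $237.4.
$8981.6: truthful gives $1372.9, deviation gives $0 → loss $1372.9.
$10123.1: truthful gives $231.4, deviation gives $0 → loss $231.4.
Maximum loss: $1372.9.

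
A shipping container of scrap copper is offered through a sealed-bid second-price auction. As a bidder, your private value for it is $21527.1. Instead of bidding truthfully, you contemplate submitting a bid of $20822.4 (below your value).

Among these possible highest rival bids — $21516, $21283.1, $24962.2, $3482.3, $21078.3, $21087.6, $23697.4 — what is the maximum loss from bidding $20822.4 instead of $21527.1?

$21516: truthful gives $11.1, deviation gives $0 → loss $11.1.
$21283.1: truthful gives $244, deviation gives $0 → loss $244.
$24962.2: same outcome either way → loss $0.
$3482.3: same outcome either way → loss $0.
$21078.3: truthful gives $448.8, deviation gives $0 → loss $448.8.
$21087.6: truthful gives $439.5, deviation gives $0 → loss $439.5.
$23697.4: same outcome either way → loss $0.
Maximum loss: $448.8.

$448.8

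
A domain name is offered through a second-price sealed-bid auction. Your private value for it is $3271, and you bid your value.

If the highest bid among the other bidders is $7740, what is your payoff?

$0

Your bid $3271 is below the highest competing bid $7740, so you lose.
A losing bidder pays nothing and receives nothing: payoff = $0.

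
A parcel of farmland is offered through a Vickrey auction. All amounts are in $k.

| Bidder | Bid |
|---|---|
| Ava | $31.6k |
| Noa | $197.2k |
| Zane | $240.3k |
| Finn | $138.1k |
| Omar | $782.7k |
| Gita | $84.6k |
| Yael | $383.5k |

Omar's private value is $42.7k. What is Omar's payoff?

Highest bid: Omar at $782.7k, so Omar wins.
Second-highest bid: Yael at $383.5k — that is the price the winner pays.
Omar's payoff = value − price = $42.7k − $383.5k = −$340.8k.

−$340.8k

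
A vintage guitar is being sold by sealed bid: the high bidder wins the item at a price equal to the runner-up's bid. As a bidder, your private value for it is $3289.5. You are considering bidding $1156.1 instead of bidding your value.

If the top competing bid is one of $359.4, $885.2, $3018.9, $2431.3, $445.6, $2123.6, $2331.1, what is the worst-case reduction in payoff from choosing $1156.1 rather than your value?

$1165.9

$359.4: same outcome either way → loss $0.
$885.2: same outcome either way → loss $0.
$3018.9: truthful gives $270.6, deviation gives $0 → loss $270.6.
$2431.3: truthful gives $858.2, deviation gives $0 → loss $858.2.
$445.6: same outcome either way → loss $0.
$2123.6: truthful gives $1165.9, deviation gives $0 → loss $1165.9.
$2331.1: truthful gives $958.4, deviation gives $0 → loss $958.4.
Maximum loss: $1165.9.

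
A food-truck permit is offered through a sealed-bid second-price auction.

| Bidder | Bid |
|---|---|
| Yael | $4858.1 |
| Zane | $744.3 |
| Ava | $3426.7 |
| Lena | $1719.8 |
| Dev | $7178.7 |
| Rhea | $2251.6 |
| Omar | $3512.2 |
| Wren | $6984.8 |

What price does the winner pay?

$6984.8

Highest bid: Dev at $7178.7, so Dev wins.
Second-highest bid: Wren at $6984.8 — that is the price the winner pays.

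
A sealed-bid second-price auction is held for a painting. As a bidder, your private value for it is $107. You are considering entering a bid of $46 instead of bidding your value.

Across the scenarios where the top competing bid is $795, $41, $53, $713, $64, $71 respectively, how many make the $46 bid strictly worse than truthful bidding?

3

The deviation hurts exactly when the highest competing bid lies strictly between $46 and $107 — underbidding then forfeits a profitable win.
$795: above both → same outcome either way.
$41: below both → same outcome either way.
$53: inside the interval → strictly worse (loss $54).
$713: above both → same outcome either way.
$64: inside the interval → strictly worse (loss $43).
$71: inside the interval → strictly worse (loss $36).
Count: 3.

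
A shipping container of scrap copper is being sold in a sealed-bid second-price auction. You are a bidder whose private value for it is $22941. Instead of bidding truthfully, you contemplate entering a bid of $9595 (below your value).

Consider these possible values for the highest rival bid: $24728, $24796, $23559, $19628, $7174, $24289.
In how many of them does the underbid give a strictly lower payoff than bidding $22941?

The deviation hurts exactly when the highest competing bid lies strictly between $9595 and $22941 — underbidding then forfeits a profitable win.
$24728: above both → same outcome either way.
$24796: above both → same outcome either way.
$23559: above both → same outcome either way.
$19628: inside the interval → strictly worse (loss $3313).
$7174: below both → same outcome either way.
$24289: above both → same outcome either way.
Count: 1.

1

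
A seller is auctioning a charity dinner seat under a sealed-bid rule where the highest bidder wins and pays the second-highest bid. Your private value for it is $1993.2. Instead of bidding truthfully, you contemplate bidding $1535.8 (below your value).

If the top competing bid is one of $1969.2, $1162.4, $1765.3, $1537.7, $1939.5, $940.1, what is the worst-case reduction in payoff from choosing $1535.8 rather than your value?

$1969.2: truthful gives $24, deviation gives $0 → loss $24.
$1162.4: same outcome either way → loss $0.
$1765.3: truthful gives $227.9, deviation gives $0 → loss $227.9.
$1537.7: truthful gives $455.5, deviation gives $0 → loss $455.5.
$1939.5: truthful gives $53.7, deviation gives $0 → loss $53.7.
$940.1: same outcome either way → loss $0.
Maximum loss: $455.5.

$455.5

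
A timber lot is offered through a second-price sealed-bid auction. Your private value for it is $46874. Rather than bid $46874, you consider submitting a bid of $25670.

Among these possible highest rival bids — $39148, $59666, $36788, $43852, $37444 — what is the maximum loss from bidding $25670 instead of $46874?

$10086

$39148: truthful gives $7726, deviation gives $0 → loss $7726.
$59666: same outcome either way → loss $0.
$36788: truthful gives $10086, deviation gives $0 → loss $10086.
$43852: truthful gives $3022, deviation gives $0 → loss $3022.
$37444: truthful gives $9430, deviation gives $0 → loss $9430.
Maximum loss: $10086.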